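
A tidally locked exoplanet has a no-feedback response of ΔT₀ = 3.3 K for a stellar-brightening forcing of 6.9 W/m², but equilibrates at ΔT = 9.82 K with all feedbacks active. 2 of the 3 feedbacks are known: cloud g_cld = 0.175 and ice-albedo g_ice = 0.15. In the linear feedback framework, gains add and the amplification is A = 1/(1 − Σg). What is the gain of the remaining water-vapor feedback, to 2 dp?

0.34

Amplification A = ΔT/ΔT₀ = 9.82/3.3 = 2.976.
Total gain g = 1 − 1/A = 1 − 1/2.976 = 0.664.
Known gains sum to 0.175 + 0.15 = 0.325.
g_wv = 0.664 − 0.325 = 0.34.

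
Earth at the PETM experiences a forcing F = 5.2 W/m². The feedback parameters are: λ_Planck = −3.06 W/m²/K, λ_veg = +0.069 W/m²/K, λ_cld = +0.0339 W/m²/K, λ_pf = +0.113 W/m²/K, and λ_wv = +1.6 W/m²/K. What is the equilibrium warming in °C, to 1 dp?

Net feedback parameter λ = (−3.06) + (+0.069) + (+0.0339) + (+0.113) + (+1.6) = -1.2441 W/m²/K.
ΔT = −F/λ = −5.2/(-1.2441) = 4.2 °C.

4.2 °C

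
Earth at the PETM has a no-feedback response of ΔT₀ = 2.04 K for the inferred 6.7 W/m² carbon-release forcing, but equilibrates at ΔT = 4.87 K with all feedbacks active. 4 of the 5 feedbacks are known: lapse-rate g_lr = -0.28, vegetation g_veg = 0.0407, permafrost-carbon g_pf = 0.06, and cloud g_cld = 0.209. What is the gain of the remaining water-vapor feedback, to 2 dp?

0.55

Amplification A = ΔT/ΔT₀ = 4.87/2.04 = 2.387.
Total gain g = 1 − 1/A = 1 − 1/2.387 = 0.5811.
Known gains sum to -0.28 + 0.0407 + 0.06 + 0.209 = 0.0297.
g_wv = 0.5811 − 0.0297 = 0.55.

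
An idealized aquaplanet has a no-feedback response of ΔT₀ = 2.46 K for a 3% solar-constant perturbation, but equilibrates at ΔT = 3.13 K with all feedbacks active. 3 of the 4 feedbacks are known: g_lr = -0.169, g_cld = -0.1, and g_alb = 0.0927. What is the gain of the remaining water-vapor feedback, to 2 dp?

0.39

Amplification A = ΔT/ΔT₀ = 3.13/2.46 = 1.272.
Total gain g = 1 − 1/A = 1 − 1/1.272 = 0.2138.
Known gains sum to -0.169 − 0.1 + 0.0927 = -0.1763.
g_wv = 0.2138 + 0.1763 = 0.39.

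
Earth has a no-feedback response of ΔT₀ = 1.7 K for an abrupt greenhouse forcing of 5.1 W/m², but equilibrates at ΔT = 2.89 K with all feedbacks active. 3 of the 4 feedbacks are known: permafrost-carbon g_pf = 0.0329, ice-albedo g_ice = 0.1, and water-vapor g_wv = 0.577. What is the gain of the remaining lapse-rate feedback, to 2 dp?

-0.30

Amplification A = ΔT/ΔT₀ = 2.89/1.7 = 1.7.
Total gain g = 1 − 1/A = 1 − 1/1.7 = 0.4118.
Known gains sum to 0.0329 + 0.1 + 0.577 = 0.7099.
g_lr = 0.4118 − 0.7099 = -0.30.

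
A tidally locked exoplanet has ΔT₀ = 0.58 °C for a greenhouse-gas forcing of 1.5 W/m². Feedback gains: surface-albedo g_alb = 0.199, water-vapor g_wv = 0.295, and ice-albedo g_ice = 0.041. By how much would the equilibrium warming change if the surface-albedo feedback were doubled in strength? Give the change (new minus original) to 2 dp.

0.93 °C

Original: g = 0.535, ΔT = 0.58/(1−0.535) = 1.2473 °C.
With doubled surface-albedo: g' = 0.734, ΔT' = 0.58/(1−0.734) = 2.1805 °C.
Change = 2.1805 − 1.2473 = 0.93 °C.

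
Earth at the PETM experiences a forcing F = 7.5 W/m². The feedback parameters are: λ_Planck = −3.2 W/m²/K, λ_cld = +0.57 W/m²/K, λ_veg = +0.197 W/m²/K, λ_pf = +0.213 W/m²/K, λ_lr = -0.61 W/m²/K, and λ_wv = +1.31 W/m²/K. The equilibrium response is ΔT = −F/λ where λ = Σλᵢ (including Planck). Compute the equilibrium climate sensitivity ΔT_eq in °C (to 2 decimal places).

Net feedback parameter λ = (−3.2) + (+0.57) + (+0.197) + (+0.213) + (-0.61) + (+1.31) = -1.52 W/m²/K.
ΔT = −F/λ = −7.5/(-1.52) = 4.93 °C.

4.93 °C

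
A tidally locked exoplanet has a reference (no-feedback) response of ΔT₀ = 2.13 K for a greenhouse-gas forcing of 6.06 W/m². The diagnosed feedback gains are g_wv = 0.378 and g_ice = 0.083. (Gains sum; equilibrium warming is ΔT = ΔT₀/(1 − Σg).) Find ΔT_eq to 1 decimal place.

4.0 K

Total gain g = 0.378 + 0.083 = 0.461.
Amplification A = 1/(1 − 0.461) = 1.855.
ΔT = 2.13 × 1.855 = 4.0 K.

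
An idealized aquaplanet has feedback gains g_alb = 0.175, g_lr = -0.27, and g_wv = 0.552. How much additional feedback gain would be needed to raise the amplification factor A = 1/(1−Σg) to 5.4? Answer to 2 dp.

Current total gain = 0.457.
Target gain for A = 5.4: g* = 1 − 1/5.4 = 0.8148.
Additional gain needed = 0.8148 − 0.457 = 0.36.

0.36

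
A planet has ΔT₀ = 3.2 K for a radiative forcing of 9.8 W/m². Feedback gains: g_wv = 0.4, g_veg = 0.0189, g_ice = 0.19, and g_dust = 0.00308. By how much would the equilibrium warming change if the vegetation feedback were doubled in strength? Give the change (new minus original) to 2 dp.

Original: g = 0.61198, ΔT = 3.2/(1−0.61198) = 8.2470 K.
With doubled vegetation: g' = 0.63088, ΔT' = 3.2/(1−0.63088) = 8.6693 K.
Change = 8.6693 − 8.2470 = 0.42 K.

0.42 K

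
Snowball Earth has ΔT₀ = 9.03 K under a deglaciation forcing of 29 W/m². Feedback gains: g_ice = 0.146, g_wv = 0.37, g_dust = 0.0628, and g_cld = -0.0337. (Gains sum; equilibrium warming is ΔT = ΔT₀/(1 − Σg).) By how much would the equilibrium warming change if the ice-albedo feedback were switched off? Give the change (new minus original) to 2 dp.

-4.82 K

Original: g = 0.5451, ΔT = 9.03/(1−0.5451) = 19.8505 K.
Without ice-albedo: g' = 0.3991, ΔT' = 9.03/(1−0.3991) = 15.0275 K.
Change = 15.0275 − 19.8505 = -4.82 K.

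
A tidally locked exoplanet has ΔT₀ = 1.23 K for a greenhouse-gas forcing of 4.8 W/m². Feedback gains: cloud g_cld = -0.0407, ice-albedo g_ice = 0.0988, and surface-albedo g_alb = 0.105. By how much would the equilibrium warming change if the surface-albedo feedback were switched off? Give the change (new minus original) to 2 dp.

-0.16 K

Original: g = 0.1631, ΔT = 1.23/(1−0.1631) = 1.4697 K.
Without surface-albedo: g' = 0.0581, ΔT' = 1.23/(1−0.0581) = 1.3059 K.
Change = 1.3059 − 1.4697 = -0.16 K.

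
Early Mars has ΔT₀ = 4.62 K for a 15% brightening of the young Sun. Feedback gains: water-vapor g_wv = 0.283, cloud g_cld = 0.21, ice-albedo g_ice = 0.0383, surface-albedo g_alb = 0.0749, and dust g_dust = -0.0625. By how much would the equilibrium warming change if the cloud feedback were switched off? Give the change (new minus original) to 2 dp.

Original: g = 0.5437, ΔT = 4.62/(1−0.5437) = 10.1249 K.
Without cloud: g' = 0.3337, ΔT' = 4.62/(1−0.3337) = 6.9338 K.
Change = 6.9338 − 10.1249 = -3.19 K.

-3.19 K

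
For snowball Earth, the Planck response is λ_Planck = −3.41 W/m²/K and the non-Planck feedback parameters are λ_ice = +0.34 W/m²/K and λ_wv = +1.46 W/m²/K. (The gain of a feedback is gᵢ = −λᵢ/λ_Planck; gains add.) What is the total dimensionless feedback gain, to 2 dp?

0.53

Convert to gains: g_ice = 0.34/3.41 = 0.09971; g_wv = 1.46/3.41 = 0.4282.
Total gain g = 0.52791.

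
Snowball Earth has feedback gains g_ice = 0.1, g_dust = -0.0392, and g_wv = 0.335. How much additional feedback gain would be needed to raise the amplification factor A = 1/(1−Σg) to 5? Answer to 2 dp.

0.40

Current total gain = 0.3958.
Target gain for A = 5: g* = 1 − 1/5 = 0.8.
Additional gain needed = 0.8 − 0.3958 = 0.40.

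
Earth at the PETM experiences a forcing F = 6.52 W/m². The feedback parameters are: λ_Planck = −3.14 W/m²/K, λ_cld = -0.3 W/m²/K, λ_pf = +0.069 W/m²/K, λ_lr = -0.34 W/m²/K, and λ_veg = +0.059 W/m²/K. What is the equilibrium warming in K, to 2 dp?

Net feedback parameter λ = (−3.14) + (-0.3) + (+0.069) + (-0.34) + (+0.059) = -3.652 W/m²/K.
ΔT = −F/λ = −6.52/(-3.652) = 1.79 K.

1.79 K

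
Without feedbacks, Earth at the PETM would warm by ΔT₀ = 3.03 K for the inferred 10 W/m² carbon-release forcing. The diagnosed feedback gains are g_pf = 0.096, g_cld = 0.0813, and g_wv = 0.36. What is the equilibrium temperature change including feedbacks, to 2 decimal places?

Total gain g = 0.096 + 0.0813 + 0.36 = 0.5373.
Amplification A = 1/(1 − 0.5373) = 2.161.
ΔT = 3.03 × 2.161 = 6.55 K.

6.55 K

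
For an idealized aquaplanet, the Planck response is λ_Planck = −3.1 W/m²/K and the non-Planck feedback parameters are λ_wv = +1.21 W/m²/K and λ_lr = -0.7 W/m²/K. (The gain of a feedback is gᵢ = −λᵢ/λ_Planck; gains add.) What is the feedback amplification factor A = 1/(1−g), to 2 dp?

1.20

Convert to gains: g_wv = 1.21/3.1 = 0.3903; g_lr = -0.7/3.1 = -0.2258.
Total gain g = 0.1645.
A = 1/(1 − 0.1645) = 1.20.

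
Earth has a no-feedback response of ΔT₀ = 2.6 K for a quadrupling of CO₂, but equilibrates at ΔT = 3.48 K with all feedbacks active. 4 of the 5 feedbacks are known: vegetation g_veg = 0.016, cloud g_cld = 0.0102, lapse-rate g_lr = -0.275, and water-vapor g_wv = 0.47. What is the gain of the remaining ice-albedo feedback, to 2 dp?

0.03

Amplification A = ΔT/ΔT₀ = 3.48/2.6 = 1.338.
Total gain g = 1 − 1/A = 1 − 1/1.338 = 0.2526.
Known gains sum to 0.016 + 0.0102 − 0.275 + 0.47 = 0.2212.
g_ice = 0.2526 − 0.2212 = 0.03.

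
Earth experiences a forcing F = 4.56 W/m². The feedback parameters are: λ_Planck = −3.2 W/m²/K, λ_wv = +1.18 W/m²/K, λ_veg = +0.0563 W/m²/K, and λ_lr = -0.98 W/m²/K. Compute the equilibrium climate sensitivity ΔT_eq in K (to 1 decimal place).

1.5 K

Net feedback parameter λ = (−3.2) + (+1.18) + (+0.0563) + (-0.98) = -2.9437 W/m²/K.
ΔT = −F/λ = −4.56/(-2.9437) = 1.5 K.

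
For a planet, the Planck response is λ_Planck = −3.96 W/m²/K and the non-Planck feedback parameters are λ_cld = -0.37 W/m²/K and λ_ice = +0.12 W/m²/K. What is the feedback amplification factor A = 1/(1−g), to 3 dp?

Convert to gains: g_cld = -0.37/3.96 = -0.09343; g_ice = 0.12/3.96 = 0.0303.
Total gain g = -0.06313.
A = 1/(1 + 0.06313) = 0.941.

0.941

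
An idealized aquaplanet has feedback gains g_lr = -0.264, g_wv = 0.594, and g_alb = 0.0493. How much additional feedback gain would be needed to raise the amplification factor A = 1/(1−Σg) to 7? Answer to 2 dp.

Current total gain = 0.3793.
Target gain for A = 7: g* = 1 − 1/7 = 0.8571.
Additional gain needed = 0.8571 − 0.3793 = 0.48.

0.48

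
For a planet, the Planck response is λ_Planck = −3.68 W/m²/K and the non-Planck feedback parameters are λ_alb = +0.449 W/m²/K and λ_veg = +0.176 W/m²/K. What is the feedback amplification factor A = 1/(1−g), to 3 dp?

1.205

Convert to gains: g_alb = 0.449/3.68 = 0.122; g_veg = 0.176/3.68 = 0.04783.
Total gain g = 0.16983.
A = 1/(1 − 0.16983) = 1.205.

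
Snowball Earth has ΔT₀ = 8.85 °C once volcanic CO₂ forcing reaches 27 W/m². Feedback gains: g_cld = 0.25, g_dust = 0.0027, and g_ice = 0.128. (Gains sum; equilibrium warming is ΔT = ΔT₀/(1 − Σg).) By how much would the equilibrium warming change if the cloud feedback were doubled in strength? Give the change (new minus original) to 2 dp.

Original: g = 0.3807, ΔT = 8.85/(1−0.3807) = 14.2903 °C.
With doubled cloud: g' = 0.6307, ΔT' = 8.85/(1−0.6307) = 23.9643 °C.
Change = 23.9643 − 14.2903 = 9.67 °C.

9.67 °C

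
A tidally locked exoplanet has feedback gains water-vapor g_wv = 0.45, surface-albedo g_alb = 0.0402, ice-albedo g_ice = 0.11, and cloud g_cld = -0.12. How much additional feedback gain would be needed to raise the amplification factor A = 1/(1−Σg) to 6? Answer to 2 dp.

Current total gain = 0.4802.
Target gain for A = 6: g* = 1 − 1/6 = 0.8333.
Additional gain needed = 0.8333 − 0.4802 = 0.35.

0.35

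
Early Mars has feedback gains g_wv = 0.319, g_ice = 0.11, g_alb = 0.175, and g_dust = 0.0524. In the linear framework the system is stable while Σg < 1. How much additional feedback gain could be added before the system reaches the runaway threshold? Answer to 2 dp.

0.34

Current total gain = 0.319 + 0.11 + 0.175 + 0.0524 = 0.6564.
Margin to runaway = 1 − 0.6564 = 0.34.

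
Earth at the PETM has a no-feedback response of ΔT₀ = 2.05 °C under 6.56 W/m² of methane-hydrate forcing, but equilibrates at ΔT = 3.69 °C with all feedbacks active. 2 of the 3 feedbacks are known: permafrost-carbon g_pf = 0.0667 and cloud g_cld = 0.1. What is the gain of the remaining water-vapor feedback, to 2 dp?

0.28

Amplification A = ΔT/ΔT₀ = 3.69/2.05 = 1.8.
Total gain g = 1 − 1/A = 1 − 1/1.8 = 0.4444.
Known gains sum to 0.0667 + 0.1 = 0.1667.
g_wv = 0.4444 − 0.1667 = 0.28.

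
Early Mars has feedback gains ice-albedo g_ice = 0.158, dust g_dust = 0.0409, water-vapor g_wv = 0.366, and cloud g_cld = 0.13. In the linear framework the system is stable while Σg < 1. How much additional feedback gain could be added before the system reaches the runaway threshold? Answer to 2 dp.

0.31

Current total gain = 0.158 + 0.0409 + 0.366 + 0.13 = 0.6949.
Margin to runaway = 1 − 0.6949 = 0.31.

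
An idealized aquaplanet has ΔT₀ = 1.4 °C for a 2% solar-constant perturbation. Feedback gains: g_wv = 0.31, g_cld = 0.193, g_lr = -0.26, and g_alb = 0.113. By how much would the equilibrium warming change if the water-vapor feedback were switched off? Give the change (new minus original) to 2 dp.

-0.71 °C

Original: g = 0.356, ΔT = 1.4/(1−0.356) = 2.1739 °C.
Without water-vapor: g' = 0.046, ΔT' = 1.4/(1−0.046) = 1.4675 °C.
Change = 1.4675 − 2.1739 = -0.71 °C.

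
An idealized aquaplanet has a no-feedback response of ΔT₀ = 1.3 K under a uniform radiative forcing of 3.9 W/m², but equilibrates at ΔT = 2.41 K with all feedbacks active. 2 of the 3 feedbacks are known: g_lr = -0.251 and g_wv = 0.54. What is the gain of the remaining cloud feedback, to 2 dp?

0.17

Amplification A = ΔT/ΔT₀ = 2.41/1.3 = 1.854.
Total gain g = 1 − 1/A = 1 − 1/1.854 = 0.4606.
Known gains sum to -0.251 + 0.54 = 0.289.
g_cld = 0.4606 − 0.289 = 0.17.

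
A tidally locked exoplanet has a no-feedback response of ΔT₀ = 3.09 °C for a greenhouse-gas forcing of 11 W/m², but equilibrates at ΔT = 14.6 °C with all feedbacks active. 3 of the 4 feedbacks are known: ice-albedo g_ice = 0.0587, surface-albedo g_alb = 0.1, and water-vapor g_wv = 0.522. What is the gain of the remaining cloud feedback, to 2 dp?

Amplification A = ΔT/ΔT₀ = 14.6/3.09 = 4.725.
Total gain g = 1 − 1/A = 1 − 1/4.725 = 0.7884.
Known gains sum to 0.0587 + 0.1 + 0.522 = 0.6807.
g_cld = 0.7884 − 0.6807 = 0.11.

0.11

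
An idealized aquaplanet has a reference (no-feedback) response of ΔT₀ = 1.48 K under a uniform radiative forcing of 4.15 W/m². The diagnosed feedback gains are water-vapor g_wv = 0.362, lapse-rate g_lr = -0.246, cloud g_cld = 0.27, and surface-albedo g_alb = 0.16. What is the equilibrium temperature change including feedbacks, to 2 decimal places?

3.26 K

Total gain g = 0.362 − 0.246 + 0.27 + 0.16 = 0.546.
Amplification A = 1/(1 − 0.546) = 2.203.
ΔT = 1.48 × 2.203 = 3.26 K.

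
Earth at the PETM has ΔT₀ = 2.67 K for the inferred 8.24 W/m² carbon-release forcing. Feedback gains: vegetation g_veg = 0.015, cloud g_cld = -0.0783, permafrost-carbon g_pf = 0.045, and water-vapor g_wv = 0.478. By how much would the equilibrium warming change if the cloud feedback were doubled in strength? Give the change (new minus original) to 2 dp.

Original: g = 0.4597, ΔT = 2.67/(1−0.4597) = 4.9417 K.
With doubled cloud: g' = 0.3814, ΔT' = 2.67/(1−0.3814) = 4.3162 K.
Change = 4.3162 − 4.9417 = -0.63 K.

-0.63 K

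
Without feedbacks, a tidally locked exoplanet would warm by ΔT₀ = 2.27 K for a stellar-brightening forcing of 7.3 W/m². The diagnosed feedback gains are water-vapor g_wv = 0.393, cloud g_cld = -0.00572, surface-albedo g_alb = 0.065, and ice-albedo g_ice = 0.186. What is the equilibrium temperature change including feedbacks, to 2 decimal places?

6.28 K

Total gain g = 0.393 − 0.00572 + 0.065 + 0.186 = 0.63828.
Amplification A = 1/(1 − 0.63828) = 2.765.
ΔT = 2.27 × 2.765 = 6.28 K.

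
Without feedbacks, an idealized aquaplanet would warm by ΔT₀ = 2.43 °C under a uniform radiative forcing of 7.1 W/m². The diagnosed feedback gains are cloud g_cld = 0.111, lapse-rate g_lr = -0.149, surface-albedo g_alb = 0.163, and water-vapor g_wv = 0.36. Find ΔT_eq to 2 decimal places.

4.72 °C

Total gain g = 0.111 − 0.149 + 0.163 + 0.36 = 0.485.
Amplification A = 1/(1 − 0.485) = 1.942.
ΔT = 2.43 × 1.942 = 4.72 °C.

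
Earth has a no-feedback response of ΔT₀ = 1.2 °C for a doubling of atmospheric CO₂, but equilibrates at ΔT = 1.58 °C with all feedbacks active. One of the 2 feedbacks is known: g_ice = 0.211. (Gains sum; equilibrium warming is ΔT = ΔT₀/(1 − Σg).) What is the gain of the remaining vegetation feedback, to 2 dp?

0.03

Amplification A = ΔT/ΔT₀ = 1.58/1.2 = 1.317.
Total gain g = 1 − 1/A = 1 − 1/1.317 = 0.2407.
The known gain is 0.211.
g_veg = 0.2407 − 0.211 = 0.03.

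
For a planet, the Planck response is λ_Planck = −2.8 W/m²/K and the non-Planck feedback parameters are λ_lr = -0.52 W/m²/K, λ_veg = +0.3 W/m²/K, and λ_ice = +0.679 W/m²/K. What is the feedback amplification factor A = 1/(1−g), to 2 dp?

Convert to gains: g_lr = -0.52/2.8 = -0.1857; g_veg = 0.3/2.8 = 0.1071; g_ice = 0.679/2.8 = 0.2425.
Total gain g = 0.1639.
A = 1/(1 − 0.1639) = 1.20.

1.20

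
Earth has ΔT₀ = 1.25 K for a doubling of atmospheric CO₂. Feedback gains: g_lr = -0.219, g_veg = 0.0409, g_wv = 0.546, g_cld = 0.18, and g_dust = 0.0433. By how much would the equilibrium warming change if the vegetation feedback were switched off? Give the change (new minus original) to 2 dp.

Original: g = 0.5912, ΔT = 1.25/(1−0.5912) = 3.0577 K.
Without vegetation: g' = 0.5503, ΔT' = 1.25/(1−0.5503) = 2.7796 K.
Change = 2.7796 − 3.0577 = -0.28 K.

-0.28 K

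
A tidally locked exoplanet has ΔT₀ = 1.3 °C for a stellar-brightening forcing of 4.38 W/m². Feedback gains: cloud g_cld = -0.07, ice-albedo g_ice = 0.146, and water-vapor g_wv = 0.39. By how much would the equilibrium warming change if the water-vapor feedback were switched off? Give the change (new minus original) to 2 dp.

-1.03 °C

Original: g = 0.466, ΔT = 1.3/(1−0.466) = 2.4345 °C.
Without water-vapor: g' = 0.076, ΔT' = 1.3/(1−0.076) = 1.4069 °C.
Change = 1.4069 − 2.4345 = -1.03 °C.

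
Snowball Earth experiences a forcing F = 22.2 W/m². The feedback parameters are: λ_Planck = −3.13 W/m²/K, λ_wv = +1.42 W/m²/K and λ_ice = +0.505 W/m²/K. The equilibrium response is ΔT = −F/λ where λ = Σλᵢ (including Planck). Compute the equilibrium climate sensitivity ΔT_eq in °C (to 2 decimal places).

Net feedback parameter λ = (−3.13) + (+1.42) + (+0.505) = -1.205 W/m²/K.
ΔT = −F/λ = −22.2/(-1.205) = 18.42 °C.

18.42 °C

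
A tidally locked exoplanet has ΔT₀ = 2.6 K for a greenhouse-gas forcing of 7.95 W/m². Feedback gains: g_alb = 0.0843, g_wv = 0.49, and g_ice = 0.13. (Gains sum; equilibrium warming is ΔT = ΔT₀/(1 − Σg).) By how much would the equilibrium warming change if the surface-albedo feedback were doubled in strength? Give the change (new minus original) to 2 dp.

3.51 K

Original: g = 0.7043, ΔT = 2.6/(1−0.7043) = 8.7927 K.
With doubled surface-albedo: g' = 0.7886, ΔT' = 2.6/(1−0.7886) = 12.2990 K.
Change = 12.2990 − 8.7927 = 3.51 K.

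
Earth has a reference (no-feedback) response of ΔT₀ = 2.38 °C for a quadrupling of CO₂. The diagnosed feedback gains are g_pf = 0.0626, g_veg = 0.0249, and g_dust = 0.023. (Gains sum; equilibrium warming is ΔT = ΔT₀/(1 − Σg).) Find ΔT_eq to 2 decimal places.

2.68 °C

Total gain g = 0.0626 + 0.0249 + 0.023 = 0.1105.
Amplification A = 1/(1 − 0.1105) = 1.124.
ΔT = 2.38 × 1.124 = 2.68 °C.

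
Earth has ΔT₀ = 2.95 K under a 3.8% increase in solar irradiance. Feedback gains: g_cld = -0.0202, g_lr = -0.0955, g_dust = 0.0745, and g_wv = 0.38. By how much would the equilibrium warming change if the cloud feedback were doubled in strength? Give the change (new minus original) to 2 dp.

Original: g = 0.3388, ΔT = 2.95/(1−0.3388) = 4.4616 K.
With doubled cloud: g' = 0.3186, ΔT' = 2.95/(1−0.3186) = 4.3293 K.
Change = 4.3293 − 4.4616 = -0.13 K.

-0.13 K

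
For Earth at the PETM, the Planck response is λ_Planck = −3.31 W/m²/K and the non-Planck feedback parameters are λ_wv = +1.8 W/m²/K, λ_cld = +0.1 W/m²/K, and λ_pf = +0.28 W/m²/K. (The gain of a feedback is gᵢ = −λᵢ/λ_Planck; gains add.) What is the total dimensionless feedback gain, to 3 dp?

0.659

Convert to gains: g_wv = 1.8/3.31 = 0.5438; g_cld = 0.1/3.31 = 0.03021; g_pf = 0.28/3.31 = 0.08459.
Total gain g = 0.6586.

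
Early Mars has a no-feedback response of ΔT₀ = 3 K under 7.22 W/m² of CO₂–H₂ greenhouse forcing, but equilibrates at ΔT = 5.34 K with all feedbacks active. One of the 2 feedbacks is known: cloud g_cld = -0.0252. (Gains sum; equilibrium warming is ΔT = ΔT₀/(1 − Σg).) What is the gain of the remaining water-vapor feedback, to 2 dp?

Amplification A = ΔT/ΔT₀ = 5.34/3 = 1.78.
Total gain g = 1 − 1/A = 1 − 1/1.78 = 0.4382.
The known gain is -0.0252.
g_wv = 0.4382 + 0.0252 = 0.46.

0.46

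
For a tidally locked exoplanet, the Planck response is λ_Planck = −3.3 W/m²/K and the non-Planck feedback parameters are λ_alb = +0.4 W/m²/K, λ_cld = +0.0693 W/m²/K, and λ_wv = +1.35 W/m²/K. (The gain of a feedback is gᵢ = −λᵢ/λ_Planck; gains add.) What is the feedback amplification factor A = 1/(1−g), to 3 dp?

2.229

Convert to gains: g_alb = 0.4/3.3 = 0.1212; g_cld = 0.0693/3.3 = 0.021; g_wv = 1.35/3.3 = 0.4091.
Total gain g = 0.5513.
A = 1/(1 − 0.5513) = 2.229.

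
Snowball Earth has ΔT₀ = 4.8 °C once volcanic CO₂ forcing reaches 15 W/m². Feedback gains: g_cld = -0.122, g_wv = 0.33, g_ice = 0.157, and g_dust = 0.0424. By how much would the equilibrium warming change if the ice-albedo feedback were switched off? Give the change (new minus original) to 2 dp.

-1.70 °C

Original: g = 0.4074, ΔT = 4.8/(1−0.4074) = 8.0999 °C.
Without ice-albedo: g' = 0.2504, ΔT' = 4.8/(1−0.2504) = 6.4034 °C.
Change = 6.4034 − 8.0999 = -1.70 °C.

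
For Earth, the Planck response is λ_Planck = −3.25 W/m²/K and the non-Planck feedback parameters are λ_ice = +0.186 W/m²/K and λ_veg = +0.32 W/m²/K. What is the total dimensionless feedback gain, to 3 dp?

Convert to gains: g_ice = 0.186/3.25 = 0.05723; g_veg = 0.32/3.25 = 0.09846.
Total gain g = 0.15569.

0.156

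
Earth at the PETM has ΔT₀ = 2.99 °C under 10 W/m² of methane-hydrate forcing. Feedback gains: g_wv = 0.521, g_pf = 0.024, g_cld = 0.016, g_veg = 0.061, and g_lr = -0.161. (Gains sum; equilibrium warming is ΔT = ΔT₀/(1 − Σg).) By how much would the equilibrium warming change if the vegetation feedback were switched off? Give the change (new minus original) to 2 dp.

Original: g = 0.461, ΔT = 2.99/(1−0.461) = 5.5473 °C.
Without vegetation: g' = 0.4, ΔT' = 2.99/(1−0.4) = 4.9833 °C.
Change = 4.9833 − 5.5473 = -0.56 °C.

-0.56 °C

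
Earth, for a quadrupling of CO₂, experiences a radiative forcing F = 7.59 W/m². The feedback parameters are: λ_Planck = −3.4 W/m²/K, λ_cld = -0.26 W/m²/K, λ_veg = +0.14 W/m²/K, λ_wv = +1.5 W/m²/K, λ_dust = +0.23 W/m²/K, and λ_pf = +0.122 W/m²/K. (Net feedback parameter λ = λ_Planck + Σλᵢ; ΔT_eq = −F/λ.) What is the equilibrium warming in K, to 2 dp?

4.55 K

Net feedback parameter λ = (−3.4) + (-0.26) + (+0.14) + (+1.5) + (+0.23) + (+0.122) = -1.668 W/m²/K.
ΔT = −F/λ = −7.59/(-1.668) = 4.55 K.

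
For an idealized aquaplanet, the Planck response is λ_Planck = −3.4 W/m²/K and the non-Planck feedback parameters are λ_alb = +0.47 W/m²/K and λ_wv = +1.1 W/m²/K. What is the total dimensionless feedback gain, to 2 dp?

0.46

Convert to gains: g_alb = 0.47/3.4 = 0.1382; g_wv = 1.1/3.4 = 0.3235.
Total gain g = 0.4617.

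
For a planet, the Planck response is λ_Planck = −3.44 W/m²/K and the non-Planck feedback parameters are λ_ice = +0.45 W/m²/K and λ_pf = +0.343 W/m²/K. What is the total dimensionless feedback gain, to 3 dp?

Convert to gains: g_ice = 0.45/3.44 = 0.1308; g_pf = 0.343/3.44 = 0.09971.
Total gain g = 0.23051.

0.231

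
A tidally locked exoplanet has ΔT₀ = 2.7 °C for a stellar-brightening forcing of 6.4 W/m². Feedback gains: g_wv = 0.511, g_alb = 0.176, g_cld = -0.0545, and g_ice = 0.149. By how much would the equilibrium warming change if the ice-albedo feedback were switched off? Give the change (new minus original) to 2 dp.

-5.01 °C

Original: g = 0.7815, ΔT = 2.7/(1−0.7815) = 12.3570 °C.
Without ice-albedo: g' = 0.6325, ΔT' = 2.7/(1−0.6325) = 7.3469 °C.
Change = 7.3469 − 12.3570 = -5.01 °C.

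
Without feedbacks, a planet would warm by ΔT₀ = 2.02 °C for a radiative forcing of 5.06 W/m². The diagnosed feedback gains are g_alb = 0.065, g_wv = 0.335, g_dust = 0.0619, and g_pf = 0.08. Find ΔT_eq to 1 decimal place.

4.4 °C

Total gain g = 0.065 + 0.335 + 0.0619 + 0.08 = 0.5419.
Amplification A = 1/(1 − 0.5419) = 2.183.
ΔT = 2.02 × 2.183 = 4.4 °C.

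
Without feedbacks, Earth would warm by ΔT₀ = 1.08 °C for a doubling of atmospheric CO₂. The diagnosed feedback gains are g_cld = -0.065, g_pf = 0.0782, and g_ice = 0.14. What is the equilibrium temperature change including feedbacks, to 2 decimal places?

1.28 °C

Total gain g = -0.065 + 0.0782 + 0.14 = 0.1532.
Amplification A = 1/(1 − 0.1532) = 1.181.
ΔT = 1.08 × 1.181 = 1.28 °C.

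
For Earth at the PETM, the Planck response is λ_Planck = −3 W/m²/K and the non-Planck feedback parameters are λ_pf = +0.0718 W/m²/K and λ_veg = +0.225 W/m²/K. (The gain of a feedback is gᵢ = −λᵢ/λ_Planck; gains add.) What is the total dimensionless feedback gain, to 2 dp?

Convert to gains: g_pf = 0.0718/3 = 0.02393; g_veg = 0.225/3 = 0.075.
Total gain g = 0.09893.

0.10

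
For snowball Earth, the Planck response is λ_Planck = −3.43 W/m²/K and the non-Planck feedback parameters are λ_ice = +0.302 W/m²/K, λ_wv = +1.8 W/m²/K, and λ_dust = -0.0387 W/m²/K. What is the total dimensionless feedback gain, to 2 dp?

0.60

Convert to gains: g_ice = 0.302/3.43 = 0.08805; g_wv = 1.8/3.43 = 0.5248; g_dust = -0.0387/3.43 = -0.01128.
Total gain g = 0.60157.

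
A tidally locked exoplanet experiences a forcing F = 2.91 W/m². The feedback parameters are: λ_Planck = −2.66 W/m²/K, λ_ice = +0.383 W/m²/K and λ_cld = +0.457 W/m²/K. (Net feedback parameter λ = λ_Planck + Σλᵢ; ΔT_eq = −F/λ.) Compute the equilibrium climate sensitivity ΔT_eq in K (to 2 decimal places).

1.60 K

Net feedback parameter λ = (−2.66) + (+0.383) + (+0.457) = -1.82 W/m²/K.
ΔT = −F/λ = −2.91/(-1.82) = 1.60 K.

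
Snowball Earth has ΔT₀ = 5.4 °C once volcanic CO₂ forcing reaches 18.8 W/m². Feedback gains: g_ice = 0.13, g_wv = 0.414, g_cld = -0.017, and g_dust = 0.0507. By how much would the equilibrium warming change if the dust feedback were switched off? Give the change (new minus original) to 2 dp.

-1.37 °C

Original: g = 0.5777, ΔT = 5.4/(1−0.5777) = 12.7871 °C.
Without dust: g' = 0.527, ΔT' = 5.4/(1−0.527) = 11.4165 °C.
Change = 11.4165 − 12.7871 = -1.37 °C.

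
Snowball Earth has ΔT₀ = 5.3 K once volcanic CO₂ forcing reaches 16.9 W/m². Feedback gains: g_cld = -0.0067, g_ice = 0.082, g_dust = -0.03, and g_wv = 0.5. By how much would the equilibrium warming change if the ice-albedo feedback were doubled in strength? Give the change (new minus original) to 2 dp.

2.56 K

Original: g = 0.5453, ΔT = 5.3/(1−0.5453) = 11.6560 K.
With doubled ice-albedo: g' = 0.6273, ΔT' = 5.3/(1−0.6273) = 14.2206 K.
Change = 14.2206 − 11.6560 = 2.56 K.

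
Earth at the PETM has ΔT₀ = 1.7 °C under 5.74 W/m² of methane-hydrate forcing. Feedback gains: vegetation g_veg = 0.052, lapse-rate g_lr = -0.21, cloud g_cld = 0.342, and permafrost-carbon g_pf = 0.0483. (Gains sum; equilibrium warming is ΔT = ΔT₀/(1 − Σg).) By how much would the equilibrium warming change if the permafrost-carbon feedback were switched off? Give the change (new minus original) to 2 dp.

Original: g = 0.2323, ΔT = 1.7/(1−0.2323) = 2.2144 °C.
Without permafrost-carbon: g' = 0.184, ΔT' = 1.7/(1−0.184) = 2.0833 °C.
Change = 2.0833 − 2.2144 = -0.13 °C.

-0.13 °C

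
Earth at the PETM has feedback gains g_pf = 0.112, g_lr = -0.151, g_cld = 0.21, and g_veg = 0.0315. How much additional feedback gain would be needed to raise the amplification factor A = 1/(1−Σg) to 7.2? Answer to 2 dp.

0.66

Current total gain = 0.2025.
Target gain for A = 7.2: g* = 1 − 1/7.2 = 0.8611.
Additional gain needed = 0.8611 − 0.2025 = 0.66.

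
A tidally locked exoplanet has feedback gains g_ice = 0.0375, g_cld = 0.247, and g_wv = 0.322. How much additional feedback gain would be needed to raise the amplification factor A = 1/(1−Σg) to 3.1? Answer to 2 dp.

Current total gain = 0.6065.
Target gain for A = 3.1: g* = 1 − 1/3.1 = 0.6774.
Additional gain needed = 0.6774 − 0.6065 = 0.07.

0.07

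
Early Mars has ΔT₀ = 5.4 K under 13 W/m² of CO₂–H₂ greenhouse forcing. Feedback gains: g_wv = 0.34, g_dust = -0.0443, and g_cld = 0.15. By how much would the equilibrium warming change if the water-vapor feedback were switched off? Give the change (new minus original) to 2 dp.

Original: g = 0.4457, ΔT = 5.4/(1−0.4457) = 9.7420 K.
Without water-vapor: g' = 0.1057, ΔT' = 5.4/(1−0.1057) = 6.0382 K.
Change = 6.0382 − 9.7420 = -3.70 K.

-3.70 K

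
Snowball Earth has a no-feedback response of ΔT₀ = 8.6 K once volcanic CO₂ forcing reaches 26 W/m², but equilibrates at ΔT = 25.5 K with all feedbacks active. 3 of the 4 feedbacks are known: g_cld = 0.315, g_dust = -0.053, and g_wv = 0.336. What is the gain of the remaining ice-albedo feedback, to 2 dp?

0.06

Amplification A = ΔT/ΔT₀ = 25.5/8.6 = 2.965.
Total gain g = 1 − 1/A = 1 − 1/2.965 = 0.6627.
Known gains sum to 0.315 − 0.053 + 0.336 = 0.598.
g_ice = 0.6627 − 0.598 = 0.06.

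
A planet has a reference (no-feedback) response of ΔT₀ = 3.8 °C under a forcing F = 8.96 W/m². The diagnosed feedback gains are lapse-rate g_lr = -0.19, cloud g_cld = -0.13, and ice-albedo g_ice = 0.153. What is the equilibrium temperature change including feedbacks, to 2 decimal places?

Total gain g = -0.19 − 0.13 + 0.153 = -0.167.
Amplification A = 1/(1 + 0.167) = 0.8569.
ΔT = 3.8 × 0.8569 = 3.26 °C.

3.26 °C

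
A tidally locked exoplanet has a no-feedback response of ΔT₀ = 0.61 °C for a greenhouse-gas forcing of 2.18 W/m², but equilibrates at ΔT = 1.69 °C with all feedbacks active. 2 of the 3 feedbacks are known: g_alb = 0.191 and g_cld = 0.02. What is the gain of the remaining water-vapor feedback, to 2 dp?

Amplification A = ΔT/ΔT₀ = 1.69/0.61 = 2.77.
Total gain g = 1 − 1/A = 1 − 1/2.77 = 0.639.
Known gains sum to 0.191 + 0.02 = 0.211.
g_wv = 0.639 − 0.211 = 0.43.

0.43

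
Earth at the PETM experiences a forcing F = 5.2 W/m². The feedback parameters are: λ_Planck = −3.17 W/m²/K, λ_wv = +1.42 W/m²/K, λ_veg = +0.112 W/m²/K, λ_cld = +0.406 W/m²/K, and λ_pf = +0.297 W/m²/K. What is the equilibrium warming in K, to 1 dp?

Net feedback parameter λ = (−3.17) + (+1.42) + (+0.112) + (+0.406) + (+0.297) = -0.935 W/m²/K.
ΔT = −F/λ = −5.2/(-0.935) = 5.6 K.

5.6 K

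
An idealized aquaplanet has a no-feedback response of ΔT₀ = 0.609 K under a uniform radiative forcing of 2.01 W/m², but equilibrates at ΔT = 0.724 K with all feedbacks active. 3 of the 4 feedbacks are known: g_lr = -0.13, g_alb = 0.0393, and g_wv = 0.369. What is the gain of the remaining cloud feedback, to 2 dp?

Amplification A = ΔT/ΔT₀ = 0.724/0.609 = 1.189.
Total gain g = 1 − 1/A = 1 − 1/1.189 = 0.159.
Known gains sum to -0.13 + 0.0393 + 0.369 = 0.2783.
g_cld = 0.159 − 0.2783 = -0.12.

-0.12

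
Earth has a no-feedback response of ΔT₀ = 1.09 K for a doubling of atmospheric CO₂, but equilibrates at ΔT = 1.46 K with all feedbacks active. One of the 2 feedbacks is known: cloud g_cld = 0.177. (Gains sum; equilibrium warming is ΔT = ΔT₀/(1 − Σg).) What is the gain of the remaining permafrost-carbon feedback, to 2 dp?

0.08

Amplification A = ΔT/ΔT₀ = 1.46/1.09 = 1.339.
Total gain g = 1 − 1/A = 1 − 1/1.339 = 0.2532.
The known gain is 0.177.
g_pf = 0.2532 − 0.177 = 0.08.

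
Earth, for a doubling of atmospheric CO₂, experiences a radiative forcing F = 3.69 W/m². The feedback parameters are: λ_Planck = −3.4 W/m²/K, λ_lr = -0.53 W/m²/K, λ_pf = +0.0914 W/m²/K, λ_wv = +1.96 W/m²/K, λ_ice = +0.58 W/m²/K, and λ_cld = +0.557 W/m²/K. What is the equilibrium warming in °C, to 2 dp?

4.98 °C

Net feedback parameter λ = (−3.4) + (-0.53) + (+0.0914) + (+1.96) + (+0.58) + (+0.557) = -0.7416 W/m²/K.
ΔT = −F/λ = −3.69/(-0.7416) = 4.98 °C.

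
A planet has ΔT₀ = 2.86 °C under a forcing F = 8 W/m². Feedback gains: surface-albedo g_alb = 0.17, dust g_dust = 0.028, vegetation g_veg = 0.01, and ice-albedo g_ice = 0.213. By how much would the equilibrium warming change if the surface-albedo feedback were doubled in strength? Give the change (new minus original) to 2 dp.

Original: g = 0.421, ΔT = 2.86/(1−0.421) = 4.9396 °C.
With doubled surface-albedo: g' = 0.591, ΔT' = 2.86/(1−0.591) = 6.9927 °C.
Change = 6.9927 − 4.9396 = 2.05 °C.

2.05 °C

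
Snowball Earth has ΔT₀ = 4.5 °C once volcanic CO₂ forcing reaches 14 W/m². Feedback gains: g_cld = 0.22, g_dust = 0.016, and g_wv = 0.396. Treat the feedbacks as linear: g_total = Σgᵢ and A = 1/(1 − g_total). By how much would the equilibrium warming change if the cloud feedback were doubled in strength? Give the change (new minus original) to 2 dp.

Original: g = 0.632, ΔT = 4.5/(1−0.632) = 12.2283 °C.
With doubled cloud: g' = 0.852, ΔT' = 4.5/(1−0.852) = 30.4054 °C.
Change = 30.4054 − 12.2283 = 18.18 °C.

18.18 °C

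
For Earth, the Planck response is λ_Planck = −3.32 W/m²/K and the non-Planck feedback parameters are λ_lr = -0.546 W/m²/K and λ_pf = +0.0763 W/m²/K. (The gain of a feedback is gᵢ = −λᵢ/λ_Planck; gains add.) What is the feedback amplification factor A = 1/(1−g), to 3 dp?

Convert to gains: g_lr = -0.546/3.32 = -0.1645; g_pf = 0.0763/3.32 = 0.02298.
Total gain g = -0.14152.
A = 1/(1 + 0.14152) = 0.876.

0.876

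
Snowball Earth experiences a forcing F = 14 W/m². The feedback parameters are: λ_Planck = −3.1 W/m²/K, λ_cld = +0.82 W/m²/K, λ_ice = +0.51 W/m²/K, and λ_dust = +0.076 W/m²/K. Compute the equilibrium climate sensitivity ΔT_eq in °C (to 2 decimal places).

Net feedback parameter λ = (−3.1) + (+0.82) + (+0.51) + (+0.076) = -1.694 W/m²/K.
ΔT = −F/λ = −14/(-1.694) = 8.26 °C.

8.26 °C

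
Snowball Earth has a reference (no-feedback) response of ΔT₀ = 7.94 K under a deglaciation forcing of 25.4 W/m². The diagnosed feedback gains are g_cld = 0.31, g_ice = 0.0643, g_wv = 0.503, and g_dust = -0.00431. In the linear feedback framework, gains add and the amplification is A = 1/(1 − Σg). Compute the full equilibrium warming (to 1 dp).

62.5 K

Total gain g = 0.31 + 0.0643 + 0.503 − 0.00431 = 0.87299.
Amplification A = 1/(1 − 0.87299) = 7.873.
ΔT = 7.94 × 7.873 = 62.5 K.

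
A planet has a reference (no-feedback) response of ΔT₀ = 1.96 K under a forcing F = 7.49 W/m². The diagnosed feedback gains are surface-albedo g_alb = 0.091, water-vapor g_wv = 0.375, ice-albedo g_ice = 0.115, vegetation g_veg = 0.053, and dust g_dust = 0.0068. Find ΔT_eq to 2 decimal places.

Total gain g = 0.091 + 0.375 + 0.115 + 0.053 + 0.0068 = 0.6408.
Amplification A = 1/(1 − 0.6408) = 2.784.
ΔT = 1.96 × 2.784 = 5.46 K.

5.46 K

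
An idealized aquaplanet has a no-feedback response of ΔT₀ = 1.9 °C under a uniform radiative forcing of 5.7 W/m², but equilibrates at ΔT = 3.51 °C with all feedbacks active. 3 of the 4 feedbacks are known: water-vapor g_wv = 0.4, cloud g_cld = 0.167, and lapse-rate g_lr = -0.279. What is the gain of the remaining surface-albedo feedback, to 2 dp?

0.17

Amplification A = ΔT/ΔT₀ = 3.51/1.9 = 1.847.
Total gain g = 1 − 1/A = 1 − 1/1.847 = 0.4586.
Known gains sum to 0.4 + 0.167 − 0.279 = 0.288.
g_alb = 0.4586 − 0.288 = 0.17.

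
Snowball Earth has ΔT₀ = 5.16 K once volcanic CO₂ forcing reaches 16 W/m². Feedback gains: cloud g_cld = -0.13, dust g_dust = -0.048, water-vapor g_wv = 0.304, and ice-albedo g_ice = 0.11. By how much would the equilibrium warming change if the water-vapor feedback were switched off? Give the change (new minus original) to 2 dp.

-1.92 K

Original: g = 0.236, ΔT = 5.16/(1−0.236) = 6.7539 K.
Without water-vapor: g' = -0.068, ΔT' = 5.16/(1+0.068) = 4.8315 K.
Change = 4.8315 − 6.7539 = -1.92 K.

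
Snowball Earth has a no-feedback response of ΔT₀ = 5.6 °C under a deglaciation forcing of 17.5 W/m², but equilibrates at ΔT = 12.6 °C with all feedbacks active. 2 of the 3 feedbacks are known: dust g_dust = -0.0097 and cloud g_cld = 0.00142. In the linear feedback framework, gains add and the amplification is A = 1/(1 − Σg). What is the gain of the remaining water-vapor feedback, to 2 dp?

0.56

Amplification A = ΔT/ΔT₀ = 12.6/5.6 = 2.25.
Total gain g = 1 − 1/A = 1 − 1/2.25 = 0.5556.
Known gains sum to -0.0097 + 0.00142 = -0.00828.
g_wv = 0.5556 + 0.00828 = 0.56.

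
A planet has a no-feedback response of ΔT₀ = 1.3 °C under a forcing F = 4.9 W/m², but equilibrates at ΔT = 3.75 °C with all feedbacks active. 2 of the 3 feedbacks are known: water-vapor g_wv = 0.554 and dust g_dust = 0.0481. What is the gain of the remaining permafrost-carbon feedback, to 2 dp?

Amplification A = ΔT/ΔT₀ = 3.75/1.3 = 2.885.
Total gain g = 1 − 1/A = 1 − 1/2.885 = 0.6534.
Known gains sum to 0.554 + 0.0481 = 0.6021.
g_pf = 0.6534 − 0.6021 = 0.05.

0.05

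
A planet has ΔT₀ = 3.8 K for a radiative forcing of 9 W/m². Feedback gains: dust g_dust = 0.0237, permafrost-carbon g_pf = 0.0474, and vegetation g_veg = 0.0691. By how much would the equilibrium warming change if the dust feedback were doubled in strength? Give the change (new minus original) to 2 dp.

Original: g = 0.1402, ΔT = 3.8/(1−0.1402) = 4.4196 K.
With doubled dust: g' = 0.1639, ΔT' = 3.8/(1−0.1639) = 4.5449 K.
Change = 4.5449 − 4.4196 = 0.13 K.

0.13 K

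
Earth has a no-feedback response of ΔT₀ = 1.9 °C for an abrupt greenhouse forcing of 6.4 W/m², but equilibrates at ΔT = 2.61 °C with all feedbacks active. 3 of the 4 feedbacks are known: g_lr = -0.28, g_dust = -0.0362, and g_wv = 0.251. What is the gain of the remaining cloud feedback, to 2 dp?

0.34

Amplification A = ΔT/ΔT₀ = 2.61/1.9 = 1.374.
Total gain g = 1 − 1/A = 1 − 1/1.374 = 0.2722.
Known gains sum to -0.28 − 0.0362 + 0.251 = -0.0652.
g_cld = 0.2722 + 0.0652 = 0.34.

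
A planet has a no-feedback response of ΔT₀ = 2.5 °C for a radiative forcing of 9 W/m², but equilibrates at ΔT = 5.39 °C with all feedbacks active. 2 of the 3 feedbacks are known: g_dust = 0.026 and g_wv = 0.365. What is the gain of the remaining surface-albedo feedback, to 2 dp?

Amplification A = ΔT/ΔT₀ = 5.39/2.5 = 2.156.
Total gain g = 1 − 1/A = 1 − 1/2.156 = 0.5362.
Known gains sum to 0.026 + 0.365 = 0.391.
g_alb = 0.5362 − 0.391 = 0.15.

0.15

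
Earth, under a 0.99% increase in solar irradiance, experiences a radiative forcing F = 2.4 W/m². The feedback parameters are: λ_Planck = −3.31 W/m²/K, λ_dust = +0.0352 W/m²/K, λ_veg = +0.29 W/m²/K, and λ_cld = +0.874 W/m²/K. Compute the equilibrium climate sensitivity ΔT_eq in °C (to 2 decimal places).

1.14 °C

Net feedback parameter λ = (−3.31) + (+0.0352) + (+0.29) + (+0.874) = -2.1108 W/m²/K.
ΔT = −F/λ = −2.4/(-2.1108) = 1.14 °C.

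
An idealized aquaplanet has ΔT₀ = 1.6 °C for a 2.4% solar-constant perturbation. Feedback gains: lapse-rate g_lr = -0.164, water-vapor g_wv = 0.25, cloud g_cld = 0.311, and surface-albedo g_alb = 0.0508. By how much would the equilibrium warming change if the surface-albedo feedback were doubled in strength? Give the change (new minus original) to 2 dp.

0.29 °C

Original: g = 0.4478, ΔT = 1.6/(1−0.4478) = 2.8975 °C.
With doubled surface-albedo: g' = 0.4986, ΔT' = 1.6/(1−0.4986) = 3.1911 °C.
Change = 3.1911 − 2.8975 = 0.29 °C.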